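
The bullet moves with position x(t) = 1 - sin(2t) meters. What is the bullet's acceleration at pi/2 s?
We must differentiate our position equation x(t) = 1 - sin(2·t) 2 times. The derivative of position gives velocity: v(t) = -2·cos(2·t). The derivative of velocity gives acceleration: a(t) = 4·sin(2·t). Using a(t) = 4·sin(2·t) and substituting t = pi/2, we find a = 0.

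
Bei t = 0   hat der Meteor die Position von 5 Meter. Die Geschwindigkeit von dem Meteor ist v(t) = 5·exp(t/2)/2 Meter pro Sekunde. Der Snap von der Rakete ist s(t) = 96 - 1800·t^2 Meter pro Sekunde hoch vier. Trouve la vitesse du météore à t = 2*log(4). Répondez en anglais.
We have velocity v(t) = 5·exp(t/2)/2. Substituting t = 2*log(4): v(2*log(4)) = 10.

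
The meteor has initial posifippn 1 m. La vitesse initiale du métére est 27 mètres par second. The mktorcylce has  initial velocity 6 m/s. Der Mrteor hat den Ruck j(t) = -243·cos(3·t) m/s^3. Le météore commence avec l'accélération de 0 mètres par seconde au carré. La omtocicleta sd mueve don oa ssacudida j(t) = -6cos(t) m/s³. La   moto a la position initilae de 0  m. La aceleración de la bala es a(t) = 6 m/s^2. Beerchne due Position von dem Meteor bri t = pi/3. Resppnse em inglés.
We must find the antiderivative of our jerk equation j(t) = -243·cos(3·t) 3 times. The antiderivative of jerk, with a(0) = 0, gives acceleration: a(t) = -81·sin(3·t). Finding the integral of a(t) and using v(0) = 27: v(t) = 27·cos(3·t). Finding the antiderivative of v(t) and using x(0) = 1: x(t) = 9·sin(3·t) + 1. We have position x(t) = 9·sin(3·t) + 1. Substituting t = pi/3: x(pi/3) = 1.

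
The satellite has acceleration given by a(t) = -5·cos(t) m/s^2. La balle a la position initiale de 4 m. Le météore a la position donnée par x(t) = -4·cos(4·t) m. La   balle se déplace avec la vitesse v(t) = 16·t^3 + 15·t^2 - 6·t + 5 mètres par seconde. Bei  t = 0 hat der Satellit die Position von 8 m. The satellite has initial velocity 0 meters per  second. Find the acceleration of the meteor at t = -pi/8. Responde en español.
Partiendo de la posición x(t) = -4·cos(4·t), tomamos 2 derivadas. Derivando la posición, obtenemos la velocidad: v(t) = 16·sin(4·t). La derivada de la velocidad da la aceleración: a(t) = 64·cos(4·t). De la ecuación de la aceleración a(t) = 64·cos(4·t), sustituimos t = -pi/8 para obtener a = 0.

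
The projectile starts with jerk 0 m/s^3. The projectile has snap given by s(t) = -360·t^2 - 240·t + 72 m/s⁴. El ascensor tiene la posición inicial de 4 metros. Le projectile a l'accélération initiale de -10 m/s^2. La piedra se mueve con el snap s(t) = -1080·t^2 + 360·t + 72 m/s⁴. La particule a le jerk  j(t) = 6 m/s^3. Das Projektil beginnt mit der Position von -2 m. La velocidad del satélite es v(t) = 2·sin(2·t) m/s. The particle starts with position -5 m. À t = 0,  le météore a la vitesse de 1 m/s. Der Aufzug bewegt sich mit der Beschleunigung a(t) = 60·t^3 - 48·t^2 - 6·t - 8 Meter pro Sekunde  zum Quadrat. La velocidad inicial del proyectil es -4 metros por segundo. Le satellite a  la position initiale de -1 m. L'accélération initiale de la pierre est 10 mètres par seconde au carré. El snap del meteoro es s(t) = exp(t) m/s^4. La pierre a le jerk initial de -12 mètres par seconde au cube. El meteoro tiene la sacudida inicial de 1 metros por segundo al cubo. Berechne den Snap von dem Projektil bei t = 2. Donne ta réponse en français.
De l'équation du snap s(t) = -360·t^2 - 240·t + 72, nous substituons t = 2 pour obtenir s = -1848.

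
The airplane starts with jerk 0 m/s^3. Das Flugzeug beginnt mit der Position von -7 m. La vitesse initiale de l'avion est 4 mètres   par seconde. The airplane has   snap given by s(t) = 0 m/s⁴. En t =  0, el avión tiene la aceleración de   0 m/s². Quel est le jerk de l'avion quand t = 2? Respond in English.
We need to integrate our snap equation s(t) = 0 1 time. The integral of snap, with j(0) = 0, gives jerk: j(t) = 0. From the given jerk equation j(t) = 0, we substitute t = 2 to get j = 0.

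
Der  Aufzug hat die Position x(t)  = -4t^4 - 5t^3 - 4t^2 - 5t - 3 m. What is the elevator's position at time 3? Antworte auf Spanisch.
Usando x(t) = -4·t^4 - 5·t^3 - 4·t^2 - 5·t - 3 y sustituyendo t = 3, encontramos x = -513.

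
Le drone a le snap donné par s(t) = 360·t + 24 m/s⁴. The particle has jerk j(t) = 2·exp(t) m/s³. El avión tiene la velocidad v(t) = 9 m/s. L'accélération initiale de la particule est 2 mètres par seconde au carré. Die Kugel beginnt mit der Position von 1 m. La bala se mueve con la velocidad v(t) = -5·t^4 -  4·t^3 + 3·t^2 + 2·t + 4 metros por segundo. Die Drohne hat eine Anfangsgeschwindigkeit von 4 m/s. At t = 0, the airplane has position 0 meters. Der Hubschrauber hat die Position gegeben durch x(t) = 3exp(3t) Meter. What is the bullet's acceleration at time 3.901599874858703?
We must differentiate our velocity equation v(t) = -5·t^4 - 4·t^3 + 3·t^2 + 2·t + 4 1 time. The derivative of velocity gives acceleration: a(t) = -20·t^3 - 12·t^2 + 6·t + 2. Using a(t) = -20·t^3 - 12·t^2 + 6·t + 2 and substituting t = 3.901599874858703, we find a = -1345.10082457707.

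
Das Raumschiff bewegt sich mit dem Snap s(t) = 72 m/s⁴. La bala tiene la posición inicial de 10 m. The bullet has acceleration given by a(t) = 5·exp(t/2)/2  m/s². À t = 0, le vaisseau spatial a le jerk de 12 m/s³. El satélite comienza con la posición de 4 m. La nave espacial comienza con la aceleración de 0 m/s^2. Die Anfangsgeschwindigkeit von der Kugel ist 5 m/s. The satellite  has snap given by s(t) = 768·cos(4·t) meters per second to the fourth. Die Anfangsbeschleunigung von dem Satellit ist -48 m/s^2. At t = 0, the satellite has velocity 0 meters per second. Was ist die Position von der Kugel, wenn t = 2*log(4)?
Ausgehend von der Beschleunigung a(t) = 5·exp(t/2)/2, nehmen wir 2 Stammfunktionen. Das Integral von der Beschleunigung ist die Geschwindigkeit. Mit v(0) = 5 erhalten wir v(t) = 5·exp(t/2). Die Stammfunktion von der Geschwindigkeit, mit x(0) = 10, ergibt die Position: x(t) = 10·exp(t/2). Mit x(t) = 10·exp(t/2) und Einsetzen von t = 2*log(4), finden wir x = 40.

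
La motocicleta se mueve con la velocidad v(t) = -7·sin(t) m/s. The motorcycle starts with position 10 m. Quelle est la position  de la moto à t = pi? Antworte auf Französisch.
Pour résoudre ceci, nous devons prendre 1 primitive de notre équation de la vitesse v(t) = -7·sin(t). La primitive de la vitesse est la position. En utilisant x(0) = 10, nous obtenons x(t) = 7·cos(t) + 3. Nous avons la position x(t) = 7·cos(t) + 3. En substituant t = pi: x(pi) = -4.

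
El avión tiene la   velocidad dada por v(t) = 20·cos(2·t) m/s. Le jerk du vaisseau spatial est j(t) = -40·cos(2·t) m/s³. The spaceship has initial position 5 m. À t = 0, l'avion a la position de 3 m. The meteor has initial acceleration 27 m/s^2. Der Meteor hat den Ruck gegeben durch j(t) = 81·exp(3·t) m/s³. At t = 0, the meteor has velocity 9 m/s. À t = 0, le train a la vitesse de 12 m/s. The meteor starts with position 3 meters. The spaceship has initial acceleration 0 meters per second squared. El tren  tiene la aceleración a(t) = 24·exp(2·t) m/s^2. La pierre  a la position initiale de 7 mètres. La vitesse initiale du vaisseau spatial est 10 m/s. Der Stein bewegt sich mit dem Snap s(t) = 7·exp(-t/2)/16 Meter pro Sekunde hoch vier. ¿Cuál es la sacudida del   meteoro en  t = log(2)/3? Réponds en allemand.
Aus der Gleichung für den Ruck j(t) = 81·exp(3·t), setzen wir t = log(2)/3 ein und erhalten j = 162.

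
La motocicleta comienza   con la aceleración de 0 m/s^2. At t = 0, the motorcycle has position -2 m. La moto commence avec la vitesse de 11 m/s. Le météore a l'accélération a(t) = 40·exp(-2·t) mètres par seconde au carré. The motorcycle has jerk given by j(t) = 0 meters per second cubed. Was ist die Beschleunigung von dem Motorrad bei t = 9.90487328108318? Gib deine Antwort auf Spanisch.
Debemos encontrar la integral de nuestra ecuación de la sacudida j(t) = 0 1 vez. Tomando ∫j(t)dt y aplicando a(0) = 0, encontramos a(t) = 0. Tenemos la aceleración a(t) = 0. Sustituyendo t = 9.90487328108318: a(9.90487328108318) = 0.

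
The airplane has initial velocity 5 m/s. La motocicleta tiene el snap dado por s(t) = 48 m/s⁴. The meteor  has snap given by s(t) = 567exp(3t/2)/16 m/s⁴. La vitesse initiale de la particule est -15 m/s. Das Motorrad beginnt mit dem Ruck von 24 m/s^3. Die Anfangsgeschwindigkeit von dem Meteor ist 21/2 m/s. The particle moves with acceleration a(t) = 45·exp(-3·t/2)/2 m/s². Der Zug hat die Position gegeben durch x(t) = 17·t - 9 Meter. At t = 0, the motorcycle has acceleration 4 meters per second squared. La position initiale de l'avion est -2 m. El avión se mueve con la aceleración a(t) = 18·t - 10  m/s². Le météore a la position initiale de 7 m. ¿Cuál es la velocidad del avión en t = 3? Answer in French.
Pour résoudre ceci, nous devons prendre 1 primitive de notre équation de l'accélération a(t) = 18·t - 10. L'intégrale de l'accélération est la vitesse. En utilisant v(0) = 5, nous obtenons v(t) = 9·t^2 - 10·t + 5. De l'équation de la vitesse v(t) = 9·t^2 - 10·t + 5, nous substituons t = 3 pour obtenir v = 56.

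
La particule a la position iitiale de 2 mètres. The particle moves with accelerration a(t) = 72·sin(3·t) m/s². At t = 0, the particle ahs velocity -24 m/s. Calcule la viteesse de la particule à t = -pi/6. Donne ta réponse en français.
Pour résoudre ceci, nous devons prendre 1 intégrale de notre équation de l'accélération a(t) = 72·sin(3·t). En prenant ∫a(t)dt et en appliquant v(0) = -24, nous trouvons v(t) = -24·cos(3·t). Nous avons la vitesse v(t) = -24·cos(3·t). En substituant t = -pi/6: v(-pi/6) = 0.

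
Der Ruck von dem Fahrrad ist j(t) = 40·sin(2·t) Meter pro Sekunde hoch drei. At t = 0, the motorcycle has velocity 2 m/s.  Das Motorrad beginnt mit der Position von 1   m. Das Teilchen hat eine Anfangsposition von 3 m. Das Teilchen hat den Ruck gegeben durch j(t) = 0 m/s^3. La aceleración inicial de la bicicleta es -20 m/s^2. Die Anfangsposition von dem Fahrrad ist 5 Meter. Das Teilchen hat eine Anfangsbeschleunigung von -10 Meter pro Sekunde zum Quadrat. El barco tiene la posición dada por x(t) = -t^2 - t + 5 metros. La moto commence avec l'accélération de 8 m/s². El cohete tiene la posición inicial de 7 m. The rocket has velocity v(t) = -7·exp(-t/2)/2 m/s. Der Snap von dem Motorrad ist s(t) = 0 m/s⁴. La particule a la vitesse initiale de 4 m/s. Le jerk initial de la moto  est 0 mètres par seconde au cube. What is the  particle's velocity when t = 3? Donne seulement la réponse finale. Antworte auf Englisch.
v(3) = -26.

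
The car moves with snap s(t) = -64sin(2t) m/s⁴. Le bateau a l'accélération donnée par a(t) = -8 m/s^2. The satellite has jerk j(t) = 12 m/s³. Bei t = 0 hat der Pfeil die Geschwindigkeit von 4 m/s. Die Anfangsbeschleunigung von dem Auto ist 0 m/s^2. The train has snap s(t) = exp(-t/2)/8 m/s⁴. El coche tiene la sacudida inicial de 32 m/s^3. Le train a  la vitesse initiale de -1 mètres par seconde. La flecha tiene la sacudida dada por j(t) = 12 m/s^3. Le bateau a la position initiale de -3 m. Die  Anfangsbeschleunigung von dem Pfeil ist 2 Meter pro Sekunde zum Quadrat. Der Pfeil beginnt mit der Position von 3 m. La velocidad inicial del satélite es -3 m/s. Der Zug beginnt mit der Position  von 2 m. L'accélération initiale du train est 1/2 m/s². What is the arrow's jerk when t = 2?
From the given jerk equation j(t) = 12, we substitute t = 2 to get j = 12.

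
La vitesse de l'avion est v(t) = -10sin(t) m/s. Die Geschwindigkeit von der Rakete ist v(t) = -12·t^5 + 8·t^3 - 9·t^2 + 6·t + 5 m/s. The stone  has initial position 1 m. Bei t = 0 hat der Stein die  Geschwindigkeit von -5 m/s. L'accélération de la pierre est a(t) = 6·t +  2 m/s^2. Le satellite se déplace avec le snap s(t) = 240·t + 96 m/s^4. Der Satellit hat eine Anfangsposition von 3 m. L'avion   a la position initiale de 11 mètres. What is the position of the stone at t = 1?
To solve this, we need to take 2 integrals of our acceleration equation a(t) = 6·t + 2. Finding the integral of a(t) and using v(0) = -5: v(t) = 3·t^2 + 2·t - 5. The integral of velocity is position. Using x(0) = 1, we get x(t) = t^3 + t^2 - 5·t + 1. Using x(t) = t^3 + t^2 - 5·t + 1 and substituting t = 1, we find x = -2.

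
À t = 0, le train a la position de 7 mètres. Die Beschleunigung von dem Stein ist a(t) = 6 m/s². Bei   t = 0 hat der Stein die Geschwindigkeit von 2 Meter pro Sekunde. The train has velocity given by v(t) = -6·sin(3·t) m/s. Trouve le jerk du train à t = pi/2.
Nous devons dériver notre équation de la vitesse v(t) = -6·sin(3·t) 2 fois. En prenant d/dt de v(t), nous trouvons a(t) = -18·cos(3·t). La dérivée de l'accélération donne le jerk: j(t) = 54·sin(3·t). En utilisant j(t) = 54·sin(3·t) et en substituant t = pi/2, nous trouvons j = -54.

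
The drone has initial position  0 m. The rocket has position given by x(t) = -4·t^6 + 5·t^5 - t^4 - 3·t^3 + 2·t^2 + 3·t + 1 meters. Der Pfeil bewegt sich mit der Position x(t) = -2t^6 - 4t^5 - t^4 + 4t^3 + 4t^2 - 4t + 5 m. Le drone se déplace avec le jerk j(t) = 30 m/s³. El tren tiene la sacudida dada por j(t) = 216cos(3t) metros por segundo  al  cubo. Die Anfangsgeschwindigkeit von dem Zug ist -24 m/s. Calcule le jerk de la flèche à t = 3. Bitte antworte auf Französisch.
En partant de la position x(t) = -2·t^6 - 4·t^5 - t^4 + 4·t^3 + 4·t^2 - 4·t + 5, nous prenons 3 dérivées. En prenant d/dt de x(t), nous trouvons v(t) = -12·t^5 - 20·t^4 - 4·t^3 + 12·t^2 + 8·t - 4. En prenant d/dt de v(t), nous trouvons a(t) = -60·t^4 - 80·t^3 - 12·t^2 + 24·t + 8. En prenant d/dt de a(t), nous trouvons j(t) = -240·t^3 - 240·t^2 - 24·t + 24. Nous avons le jerk j(t) = -240·t^3 - 240·t^2 - 24·t + 24. En substituant t = 3: j(3) = -8688.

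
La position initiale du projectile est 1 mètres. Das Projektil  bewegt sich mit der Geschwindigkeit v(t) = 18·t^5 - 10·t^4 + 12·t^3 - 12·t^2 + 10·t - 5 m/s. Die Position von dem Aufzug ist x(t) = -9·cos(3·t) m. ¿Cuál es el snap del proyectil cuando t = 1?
Partiendo de la velocidad v(t) = 18·t^5 - 10·t^4 + 12·t^3 - 12·t^2 + 10·t - 5, tomamos 3 derivadas. Derivando la velocidad, obtenemos la aceleración: a(t) = 90·t^4 - 40·t^3 + 36·t^2 - 24·t + 10. La derivada de la aceleración da la sacudida: j(t) = 360·t^3 - 120·t^2 + 72·t - 24. Derivando la sacudida, obtenemos el snap: s(t) = 1080·t^2 - 240·t + 72. De la ecuación del snap s(t) = 1080·t^2 - 240·t + 72, sustituimos t = 1 para obtener s = 912.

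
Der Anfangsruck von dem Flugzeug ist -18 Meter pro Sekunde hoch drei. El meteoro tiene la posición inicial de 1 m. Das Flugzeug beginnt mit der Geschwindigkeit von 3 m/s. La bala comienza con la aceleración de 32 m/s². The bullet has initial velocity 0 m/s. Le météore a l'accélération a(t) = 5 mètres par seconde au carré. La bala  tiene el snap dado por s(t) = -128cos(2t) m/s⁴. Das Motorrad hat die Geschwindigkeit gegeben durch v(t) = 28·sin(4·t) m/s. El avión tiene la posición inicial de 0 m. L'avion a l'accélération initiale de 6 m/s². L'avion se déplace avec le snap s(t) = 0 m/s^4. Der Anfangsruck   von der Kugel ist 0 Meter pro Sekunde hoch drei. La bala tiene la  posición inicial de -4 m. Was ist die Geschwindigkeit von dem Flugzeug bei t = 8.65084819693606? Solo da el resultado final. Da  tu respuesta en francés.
À t = 8.65084819693606, v = -618.629481556271.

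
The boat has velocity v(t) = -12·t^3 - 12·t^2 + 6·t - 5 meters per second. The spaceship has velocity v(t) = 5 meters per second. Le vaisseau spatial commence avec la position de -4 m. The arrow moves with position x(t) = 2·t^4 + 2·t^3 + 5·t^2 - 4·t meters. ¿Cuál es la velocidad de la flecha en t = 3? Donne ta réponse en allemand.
Ausgehend von der Position x(t) = 2·t^4 + 2·t^3 + 5·t^2 - 4·t, nehmen wir 1 Ableitung. Die Ableitung von der Position ergibt die Geschwindigkeit: v(t) = 8·t^3 + 6·t^2 + 10·t - 4. Mit v(t) = 8·t^3 + 6·t^2 + 10·t - 4 und Einsetzen von t = 3, finden wir v = 296.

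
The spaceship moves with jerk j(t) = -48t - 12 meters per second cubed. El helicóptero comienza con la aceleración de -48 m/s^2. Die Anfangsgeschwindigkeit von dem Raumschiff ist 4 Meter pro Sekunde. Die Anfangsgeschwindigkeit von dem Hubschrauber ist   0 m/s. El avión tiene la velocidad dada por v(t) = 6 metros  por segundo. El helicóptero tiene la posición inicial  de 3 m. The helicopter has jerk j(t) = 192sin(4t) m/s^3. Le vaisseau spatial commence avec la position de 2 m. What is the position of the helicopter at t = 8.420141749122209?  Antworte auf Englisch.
We need to integrate our jerk equation j(t) = 192·sin(4·t) 3 times. Finding the integral of j(t) and using a(0) = -48: a(t) = -48·cos(4·t). Finding the antiderivative of a(t) and using v(0) = 0: v(t) = -12·sin(4·t). Integrating velocity and using the initial condition x(0) = 3, we get x(t) = 3·cos(4·t). Using x(t) = 3·cos(4·t) and substituting t = 8.420141749122209, we find x = -1.91849173387831.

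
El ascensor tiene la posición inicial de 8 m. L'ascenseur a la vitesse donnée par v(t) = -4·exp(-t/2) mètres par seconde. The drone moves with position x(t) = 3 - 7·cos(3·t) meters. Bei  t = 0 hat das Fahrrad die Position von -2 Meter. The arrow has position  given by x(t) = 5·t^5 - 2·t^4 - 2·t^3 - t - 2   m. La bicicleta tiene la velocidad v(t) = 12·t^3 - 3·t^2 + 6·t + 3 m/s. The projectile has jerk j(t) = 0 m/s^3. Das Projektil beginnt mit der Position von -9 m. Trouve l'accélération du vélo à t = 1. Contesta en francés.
Nous devons dériver notre équation de la vitesse v(t) = 12·t^3 - 3·t^2 + 6·t + 3 1 fois. En prenant d/dt de v(t), nous trouvons a(t) = 36·t^2 - 6·t + 6. Nous avons l'accélération a(t) = 36·t^2 - 6·t + 6. En substituant t = 1: a(1) = 36.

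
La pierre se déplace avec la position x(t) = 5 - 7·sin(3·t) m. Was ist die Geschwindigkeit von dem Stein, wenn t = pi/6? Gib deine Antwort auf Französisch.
Pour résoudre ceci, nous devons prendre 1 dérivée de notre équation de la position x(t) = 5 - 7·sin(3·t). En prenant d/dt de x(t), nous trouvons v(t) = -21·cos(3·t). Nous avons la vitesse v(t) = -21·cos(3·t). En substituant t = pi/6: v(pi/6) = 0.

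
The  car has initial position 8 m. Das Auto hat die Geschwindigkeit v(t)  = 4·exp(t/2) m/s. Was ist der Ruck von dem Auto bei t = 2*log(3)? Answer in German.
Um dies zu lösen, müssen wir 2 Ableitungen unserer Gleichung für die Geschwindigkeit v(t) = 4·exp(t/2) nehmen. Mit d/dt von v(t) finden wir a(t) = 2·exp(t/2). Die Ableitung von der Beschleunigung ergibt den Ruck: j(t) = exp(t/2). Aus der Gleichung für den Ruck j(t) = exp(t/2), setzen wir t = 2*log(3) ein und erhalten j = 3.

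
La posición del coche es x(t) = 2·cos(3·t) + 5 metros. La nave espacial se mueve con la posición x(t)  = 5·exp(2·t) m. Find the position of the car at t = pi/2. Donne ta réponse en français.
De l'équation de la position x(t) = 2·cos(3·t) + 5, nous substituons t = pi/2 pour obtenir x = 5.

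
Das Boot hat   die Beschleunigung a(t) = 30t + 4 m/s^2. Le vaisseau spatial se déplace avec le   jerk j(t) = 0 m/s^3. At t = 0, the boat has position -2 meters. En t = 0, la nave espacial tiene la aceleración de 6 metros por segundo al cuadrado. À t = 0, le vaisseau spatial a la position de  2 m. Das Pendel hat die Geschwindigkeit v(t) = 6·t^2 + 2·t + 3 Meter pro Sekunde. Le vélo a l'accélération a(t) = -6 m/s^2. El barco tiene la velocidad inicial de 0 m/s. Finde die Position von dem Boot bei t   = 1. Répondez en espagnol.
Partiendo de la aceleración a(t) = 30·t + 4, tomamos 2 integrales. Tomando ∫a(t)dt y aplicando v(0) = 0, encontramos v(t) = t·(15·t + 4). Integrando la velocidad y usando la condición inicial x(0) = -2, obtenemos x(t) = 5·t^3 + 2·t^2 - 2. Tenemos la posición x(t) = 5·t^3 + 2·t^2 - 2. Sustituyendo t = 1: x(1) = 5.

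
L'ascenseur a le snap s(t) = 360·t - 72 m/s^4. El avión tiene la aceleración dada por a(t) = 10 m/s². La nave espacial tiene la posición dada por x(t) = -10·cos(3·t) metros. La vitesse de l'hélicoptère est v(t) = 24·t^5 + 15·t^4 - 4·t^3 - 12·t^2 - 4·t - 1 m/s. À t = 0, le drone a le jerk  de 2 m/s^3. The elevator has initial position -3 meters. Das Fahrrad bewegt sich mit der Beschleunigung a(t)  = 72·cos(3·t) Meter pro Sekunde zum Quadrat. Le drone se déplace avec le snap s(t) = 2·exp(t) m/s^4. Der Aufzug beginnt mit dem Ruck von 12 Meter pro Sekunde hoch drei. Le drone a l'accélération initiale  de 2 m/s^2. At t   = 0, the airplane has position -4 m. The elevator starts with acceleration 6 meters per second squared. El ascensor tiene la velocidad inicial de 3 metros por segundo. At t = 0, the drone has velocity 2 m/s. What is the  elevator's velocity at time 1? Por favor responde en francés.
Nous devons trouver l'intégrale de notre équation du snap s(t) = 360·t - 72 3 fois. En intégrant le snap et en utilisant la condition initiale j(0) = 12, nous obtenons j(t) = 180·t^2 - 72·t + 12. En prenant ∫j(t)dt et en appliquant a(0) = 6, nous trouvons a(t) = 60·t^3 - 36·t^2 + 12·t + 6. L'intégrale de l'accélération est la vitesse. En utilisant v(0) = 3, nous obtenons v(t) = 15·t^4 - 12·t^3 + 6·t^2 + 6·t + 3. De l'équation de la vitesse v(t) = 15·t^4 - 12·t^3 + 6·t^2 + 6·t + 3, nous substituons t = 1 pour obtenir v = 18.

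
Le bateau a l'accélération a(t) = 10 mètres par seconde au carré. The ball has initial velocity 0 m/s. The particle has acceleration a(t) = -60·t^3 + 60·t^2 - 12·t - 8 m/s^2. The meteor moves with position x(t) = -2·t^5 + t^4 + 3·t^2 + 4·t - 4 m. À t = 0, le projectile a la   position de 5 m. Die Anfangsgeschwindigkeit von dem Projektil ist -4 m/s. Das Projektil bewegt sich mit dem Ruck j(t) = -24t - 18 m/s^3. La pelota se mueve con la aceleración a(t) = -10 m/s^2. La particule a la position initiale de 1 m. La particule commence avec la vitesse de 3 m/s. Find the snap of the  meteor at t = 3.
We must differentiate our position equation x(t) = -2·t^5 + t^4 + 3·t^2 + 4·t - 4 4 times. Differentiating position, we get velocity: v(t) = -10·t^4 + 4·t^3 + 6·t + 4. Taking d/dt of v(t), we find a(t) = -40·t^3 + 12·t^2 + 6. Differentiating acceleration, we get jerk: j(t) = -120·t^2 + 24·t. Differentiating jerk, we get snap: s(t) = 24 - 240·t. Using s(t) = 24 - 240·t and substituting t = 3, we find s = -696.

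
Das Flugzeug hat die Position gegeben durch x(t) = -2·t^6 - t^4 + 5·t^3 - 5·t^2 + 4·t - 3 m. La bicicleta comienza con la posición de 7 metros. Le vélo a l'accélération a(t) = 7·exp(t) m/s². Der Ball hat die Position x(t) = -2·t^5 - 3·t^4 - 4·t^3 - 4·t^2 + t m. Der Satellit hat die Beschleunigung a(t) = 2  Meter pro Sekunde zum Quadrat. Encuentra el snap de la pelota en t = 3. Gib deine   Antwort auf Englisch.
Starting from position x(t) = -2·t^5 - 3·t^4 - 4·t^3 - 4·t^2 + t, we take 4 derivatives. Taking d/dt of x(t), we find v(t) = -10·t^4 - 12·t^3 - 12·t^2 - 8·t + 1. Differentiating velocity, we get acceleration: a(t) = -40·t^3 - 36·t^2 - 24·t - 8. The derivative of acceleration gives jerk: j(t) = -120·t^2 - 72·t - 24. Differentiating jerk, we get snap: s(t) = -240·t - 72. We have snap s(t) = -240·t - 72. Substituting t = 3: s(3) = -792.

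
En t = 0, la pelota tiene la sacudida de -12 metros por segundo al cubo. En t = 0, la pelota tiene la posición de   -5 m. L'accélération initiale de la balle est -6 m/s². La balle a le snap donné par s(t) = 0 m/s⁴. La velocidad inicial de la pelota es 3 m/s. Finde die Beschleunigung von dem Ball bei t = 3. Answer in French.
Nous devons trouver la primitive de notre équation du snap s(t) = 0 2 fois. En intégrant le snap et en utilisant la condition initiale j(0) = -12, nous obtenons j(t) = -12. La primitive du jerk est l'accélération. En utilisant a(0) = -6, nous obtenons a(t) = -12·t - 6. En utilisant a(t) = -12·t - 6 et en substituant t = 3, nous trouvons a = -42.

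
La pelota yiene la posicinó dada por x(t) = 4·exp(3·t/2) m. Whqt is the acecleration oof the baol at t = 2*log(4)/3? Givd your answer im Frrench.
Nous devons dériver notre équation de la position x(t) = 4·exp(3·t/2) 2 fois. La dérivée de la position donne la vitesse: v(t) = 6·exp(3·t/2). La dérivée de la vitesse donne l'accélération: a(t) = 9·exp(3·t/2). En utilisant a(t) = 9·exp(3·t/2) et en substituant t = 2*log(4)/3, nous trouvons a = 36.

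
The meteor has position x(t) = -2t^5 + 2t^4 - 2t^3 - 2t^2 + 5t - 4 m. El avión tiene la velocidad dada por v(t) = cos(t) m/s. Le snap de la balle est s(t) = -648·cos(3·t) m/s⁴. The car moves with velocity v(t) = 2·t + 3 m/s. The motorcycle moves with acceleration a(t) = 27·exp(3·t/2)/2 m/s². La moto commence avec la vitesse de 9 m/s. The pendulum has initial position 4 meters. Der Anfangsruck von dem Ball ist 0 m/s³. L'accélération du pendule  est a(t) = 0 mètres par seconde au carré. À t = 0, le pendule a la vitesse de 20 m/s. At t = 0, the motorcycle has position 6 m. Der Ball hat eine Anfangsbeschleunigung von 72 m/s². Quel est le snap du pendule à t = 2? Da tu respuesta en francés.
Pour résoudre ceci, nous devons prendre 2 dérivées de notre équation de l'accélération a(t) = 0. En prenant d/dt de a(t), nous trouvons j(t) = 0. En dérivant le jerk, nous obtenons le snap: s(t) = 0. En utilisant s(t) = 0 et en substituant t = 2, nous trouvons s = 0.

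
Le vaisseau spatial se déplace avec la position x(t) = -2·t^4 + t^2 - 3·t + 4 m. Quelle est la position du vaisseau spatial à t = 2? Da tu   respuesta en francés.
Nous avons la position x(t) = -2·t^4 + t^2 - 3·t + 4. En substituant t = 2: x(2) = -30.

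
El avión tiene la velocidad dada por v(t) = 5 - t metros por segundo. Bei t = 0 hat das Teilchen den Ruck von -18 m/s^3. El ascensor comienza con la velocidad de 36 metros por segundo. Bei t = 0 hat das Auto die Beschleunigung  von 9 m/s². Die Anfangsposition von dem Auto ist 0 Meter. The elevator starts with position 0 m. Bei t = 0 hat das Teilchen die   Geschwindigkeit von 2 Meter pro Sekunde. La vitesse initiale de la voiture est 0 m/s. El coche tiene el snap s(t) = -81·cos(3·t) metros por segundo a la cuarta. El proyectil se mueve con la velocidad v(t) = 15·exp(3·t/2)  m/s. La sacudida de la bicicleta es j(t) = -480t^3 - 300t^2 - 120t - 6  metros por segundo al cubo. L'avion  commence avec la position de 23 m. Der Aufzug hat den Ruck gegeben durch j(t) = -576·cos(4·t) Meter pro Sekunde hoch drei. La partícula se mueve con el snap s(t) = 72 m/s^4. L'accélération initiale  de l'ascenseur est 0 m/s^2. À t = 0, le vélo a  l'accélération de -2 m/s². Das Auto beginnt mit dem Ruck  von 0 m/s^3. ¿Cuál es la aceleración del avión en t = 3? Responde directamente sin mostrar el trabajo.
La respuesta es -1.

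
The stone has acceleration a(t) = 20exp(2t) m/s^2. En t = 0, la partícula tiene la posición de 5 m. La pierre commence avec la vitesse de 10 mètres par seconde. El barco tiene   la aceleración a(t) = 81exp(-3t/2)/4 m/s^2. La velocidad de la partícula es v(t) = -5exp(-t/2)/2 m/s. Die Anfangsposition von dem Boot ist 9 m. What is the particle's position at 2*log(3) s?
Starting from velocity v(t) = -5·exp(-t/2)/2, we take 1 antiderivative. The antiderivative of velocity, with x(0) = 5, gives position: x(t) = 5·exp(-t/2). Using x(t) = 5·exp(-t/2) and substituting t = 2*log(3), we find x = 5/3.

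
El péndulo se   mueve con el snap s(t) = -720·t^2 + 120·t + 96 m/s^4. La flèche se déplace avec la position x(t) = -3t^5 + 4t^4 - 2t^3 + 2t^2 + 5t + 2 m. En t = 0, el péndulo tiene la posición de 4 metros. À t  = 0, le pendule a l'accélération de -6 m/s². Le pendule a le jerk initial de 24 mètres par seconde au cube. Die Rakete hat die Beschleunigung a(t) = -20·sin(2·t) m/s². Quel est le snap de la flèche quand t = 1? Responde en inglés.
To solve this, we need to take 4 derivatives of our position equation x(t) = -3·t^5 + 4·t^4 - 2·t^3 + 2·t^2 + 5·t + 2. The derivative of position gives velocity: v(t) = -15·t^4 + 16·t^3 - 6·t^2 + 4·t + 5. The derivative of velocity gives acceleration: a(t) = -60·t^3 + 48·t^2 - 12·t + 4. Taking d/dt of a(t), we find j(t) = -180·t^2 + 96·t - 12. Taking d/dt of j(t), we find s(t) = 96 - 360·t. We have snap s(t) = 96 - 360·t. Substituting t = 1: s(1) = -264.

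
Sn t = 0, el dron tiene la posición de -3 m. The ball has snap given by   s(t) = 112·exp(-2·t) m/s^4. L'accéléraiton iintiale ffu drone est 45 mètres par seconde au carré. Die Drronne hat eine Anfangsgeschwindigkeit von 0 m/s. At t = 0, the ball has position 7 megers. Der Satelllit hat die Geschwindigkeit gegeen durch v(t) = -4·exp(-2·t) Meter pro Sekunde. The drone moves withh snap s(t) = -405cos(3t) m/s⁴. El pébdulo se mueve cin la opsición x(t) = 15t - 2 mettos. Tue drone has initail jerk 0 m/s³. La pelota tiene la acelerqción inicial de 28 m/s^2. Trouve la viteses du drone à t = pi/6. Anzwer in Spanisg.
Para resolver esto, necesitamos tomar 3 integrales de nuestra ecuación del snap s(t) = -405·cos(3·t). La integral del snap es la sacudida. Usando j(0) = 0, obtenemos j(t) = -135·sin(3·t). Tomando ∫j(t)dt y aplicando a(0) = 45, encontramos a(t) = 45·cos(3·t). La antiderivada de la aceleración es la velocidad. Usando v(0) = 0, obtenemos v(t) = 15·sin(3·t). Usando v(t) = 15·sin(3·t) y sustituyendo t = pi/6, encontramos v = 15.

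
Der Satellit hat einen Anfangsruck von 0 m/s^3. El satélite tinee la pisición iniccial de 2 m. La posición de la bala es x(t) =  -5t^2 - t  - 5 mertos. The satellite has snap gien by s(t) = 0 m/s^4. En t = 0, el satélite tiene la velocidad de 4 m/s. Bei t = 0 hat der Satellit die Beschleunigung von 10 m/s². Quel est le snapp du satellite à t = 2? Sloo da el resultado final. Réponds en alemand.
Bei t = 2, s = 0.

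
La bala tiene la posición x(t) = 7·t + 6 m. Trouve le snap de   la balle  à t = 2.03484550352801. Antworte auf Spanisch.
Partiendo de la posición x(t) = 7·t + 6, tomamos 4 derivadas. La derivada de la posición da la velocidad: v(t) = 7. Tomando d/dt de v(t), encontramos a(t) = 0. Derivando la aceleración, obtenemos la sacudida: j(t) = 0. Derivando la sacudida, obtenemos el snap: s(t) = 0. De la ecuación del snap s(t) = 0, sustituimos t = 2.03484550352801 para obtener s = 0.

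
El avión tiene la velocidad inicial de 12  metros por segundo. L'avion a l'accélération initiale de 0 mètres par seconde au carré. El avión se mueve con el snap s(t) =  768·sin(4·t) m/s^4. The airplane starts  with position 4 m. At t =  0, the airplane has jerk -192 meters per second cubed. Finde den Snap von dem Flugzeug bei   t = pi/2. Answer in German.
Aus der Gleichung für den Snap s(t) = 768·sin(4·t), setzen wir t = pi/2 ein und erhalten s = 0.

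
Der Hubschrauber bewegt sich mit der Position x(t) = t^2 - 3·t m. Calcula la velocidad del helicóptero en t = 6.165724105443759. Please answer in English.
To solve this, we need to take 1 derivative of our position equation x(t) = t^2 - 3·t. Differentiating position, we get velocity: v(t) = 2·t - 3. Using v(t) = 2·t - 3 and substituting t = 6.165724105443759, we find v = 9.33144821088752.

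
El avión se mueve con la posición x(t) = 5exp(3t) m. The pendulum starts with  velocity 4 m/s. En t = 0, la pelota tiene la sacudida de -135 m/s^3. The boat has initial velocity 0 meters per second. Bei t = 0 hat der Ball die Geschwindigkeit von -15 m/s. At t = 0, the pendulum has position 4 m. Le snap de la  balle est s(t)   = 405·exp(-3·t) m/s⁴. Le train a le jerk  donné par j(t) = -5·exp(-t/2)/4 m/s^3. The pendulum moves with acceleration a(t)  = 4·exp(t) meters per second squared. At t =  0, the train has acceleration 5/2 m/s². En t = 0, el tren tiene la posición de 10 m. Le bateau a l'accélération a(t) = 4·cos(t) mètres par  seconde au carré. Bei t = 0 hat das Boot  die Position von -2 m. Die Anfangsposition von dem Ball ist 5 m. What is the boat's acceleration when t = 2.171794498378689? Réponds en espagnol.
Usando a(t) = 4·cos(t) y sustituyendo t = 2.171794498378689, encontramos a = -2.26186407410549.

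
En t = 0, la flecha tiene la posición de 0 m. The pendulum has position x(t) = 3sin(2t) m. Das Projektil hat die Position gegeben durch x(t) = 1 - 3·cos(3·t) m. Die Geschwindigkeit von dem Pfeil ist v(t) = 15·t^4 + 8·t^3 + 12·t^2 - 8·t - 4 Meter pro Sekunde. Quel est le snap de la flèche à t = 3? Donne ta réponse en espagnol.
Debemos derivar nuestra ecuación de la velocidad v(t) = 15·t^4 + 8·t^3 + 12·t^2 - 8·t - 4 3 veces. La derivada de la velocidad da la aceleración: a(t) = 60·t^3 + 24·t^2 + 24·t - 8. Derivando la aceleración, obtenemos la sacudida: j(t) = 180·t^2 + 48·t + 24. Derivando la sacudida, obtenemos el snap: s(t) = 360·t + 48. De la ecuación del snap s(t) = 360·t + 48, sustituimos t = 3 para obtener s = 1128.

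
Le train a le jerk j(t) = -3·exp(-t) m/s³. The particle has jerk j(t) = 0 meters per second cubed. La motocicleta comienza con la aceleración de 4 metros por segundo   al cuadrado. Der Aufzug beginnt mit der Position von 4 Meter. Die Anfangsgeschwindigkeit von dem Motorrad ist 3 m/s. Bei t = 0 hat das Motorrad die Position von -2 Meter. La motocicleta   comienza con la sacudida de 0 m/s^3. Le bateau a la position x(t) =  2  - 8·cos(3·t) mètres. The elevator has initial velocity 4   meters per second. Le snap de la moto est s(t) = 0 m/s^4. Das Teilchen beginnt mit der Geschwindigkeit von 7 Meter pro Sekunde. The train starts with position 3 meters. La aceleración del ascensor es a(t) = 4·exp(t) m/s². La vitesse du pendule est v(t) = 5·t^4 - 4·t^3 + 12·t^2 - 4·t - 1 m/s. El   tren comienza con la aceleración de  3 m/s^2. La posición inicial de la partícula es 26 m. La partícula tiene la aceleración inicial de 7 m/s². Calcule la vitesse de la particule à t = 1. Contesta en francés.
En partant du jerk j(t) = 0, nous prenons 2 intégrales. L'intégrale du jerk, avec a(0) = 7, donne l'accélération: a(t) = 7. En prenant ∫a(t)dt et en appliquant v(0) = 7, nous trouvons v(t) = 7·t + 7. En utilisant v(t) = 7·t + 7 et en substituant t = 1, nous trouvons v = 14.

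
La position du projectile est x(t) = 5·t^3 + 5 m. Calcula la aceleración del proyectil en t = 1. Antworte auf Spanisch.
Debemos derivar nuestra ecuación de la posición x(t) = 5·t^3 + 5 2 veces. Tomando d/dt de x(t), encontramos v(t) = 15·t^2. Tomando d/dt de v(t), encontramos a(t) = 30·t. Tenemos la aceleración a(t) = 30·t. Sustituyendo t = 1: a(1) = 30.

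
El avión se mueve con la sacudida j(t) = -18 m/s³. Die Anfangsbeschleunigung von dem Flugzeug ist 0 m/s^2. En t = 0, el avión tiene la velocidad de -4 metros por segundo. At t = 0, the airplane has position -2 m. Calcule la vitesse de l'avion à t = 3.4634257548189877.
Nous devons trouver la primitive de notre équation du jerk j(t) = -18 2 fois. En intégrant le jerk et en utilisant la condition initiale a(0) = 0, nous obtenons a(t) = -18·t. La primitive de l'accélération, avec v(0) = -4, donne la vitesse: v(t) = -9·t^2 - 4. De l'équation de la vitesse v(t) = -9·t^2 - 4, nous substituons t = 3.4634257548189877 pour obtenir v = -111.957861632291.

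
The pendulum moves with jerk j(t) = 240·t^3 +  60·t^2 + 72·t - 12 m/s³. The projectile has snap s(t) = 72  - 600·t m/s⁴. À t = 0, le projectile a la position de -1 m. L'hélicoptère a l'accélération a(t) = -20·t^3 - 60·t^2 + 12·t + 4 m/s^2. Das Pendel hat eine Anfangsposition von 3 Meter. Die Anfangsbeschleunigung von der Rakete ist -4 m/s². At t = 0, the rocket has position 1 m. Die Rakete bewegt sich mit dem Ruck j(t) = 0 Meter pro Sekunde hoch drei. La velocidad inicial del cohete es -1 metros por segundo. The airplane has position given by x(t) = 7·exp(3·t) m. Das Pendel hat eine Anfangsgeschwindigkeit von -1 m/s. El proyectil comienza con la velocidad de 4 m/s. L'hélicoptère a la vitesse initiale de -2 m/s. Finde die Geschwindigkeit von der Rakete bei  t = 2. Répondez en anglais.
To solve this, we need to take 2 integrals of our jerk equation j(t) = 0. Taking ∫j(t)dt and applying a(0) = -4, we find a(t) = -4. The integral of acceleration is velocity. Using v(0) = -1, we get v(t) = -4·t - 1. Using v(t) = -4·t - 1 and substituting t = 2, we find v = -9.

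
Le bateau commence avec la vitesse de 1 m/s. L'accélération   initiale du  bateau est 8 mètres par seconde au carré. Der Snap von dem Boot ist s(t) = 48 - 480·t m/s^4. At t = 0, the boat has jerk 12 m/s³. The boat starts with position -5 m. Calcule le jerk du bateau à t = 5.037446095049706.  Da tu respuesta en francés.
En partant du snap s(t) = 48 - 480·t, nous prenons 1 intégrale. La primitive du snap est le jerk. En utilisant j(0) = 12, nous obtenons j(t) = -240·t^2 + 48·t + 12. Nous avons le jerk j(t) = -240·t^2 + 48·t + 12. En substituant t = 5.037446095049706: j(5.037446095049706) = -5836.40974596518.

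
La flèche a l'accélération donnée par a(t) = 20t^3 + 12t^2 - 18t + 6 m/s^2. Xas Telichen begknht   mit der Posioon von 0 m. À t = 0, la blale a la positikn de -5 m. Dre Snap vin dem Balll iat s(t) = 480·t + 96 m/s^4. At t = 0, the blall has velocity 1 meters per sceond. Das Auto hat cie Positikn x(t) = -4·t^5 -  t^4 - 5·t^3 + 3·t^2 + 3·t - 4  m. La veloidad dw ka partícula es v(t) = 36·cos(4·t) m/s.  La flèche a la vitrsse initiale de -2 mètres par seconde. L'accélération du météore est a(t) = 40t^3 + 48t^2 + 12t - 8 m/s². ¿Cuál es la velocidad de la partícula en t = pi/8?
De la ecuación de la velocidad v(t) = 36·cos(4·t), sustituimos t = pi/8 para obtener v = 0.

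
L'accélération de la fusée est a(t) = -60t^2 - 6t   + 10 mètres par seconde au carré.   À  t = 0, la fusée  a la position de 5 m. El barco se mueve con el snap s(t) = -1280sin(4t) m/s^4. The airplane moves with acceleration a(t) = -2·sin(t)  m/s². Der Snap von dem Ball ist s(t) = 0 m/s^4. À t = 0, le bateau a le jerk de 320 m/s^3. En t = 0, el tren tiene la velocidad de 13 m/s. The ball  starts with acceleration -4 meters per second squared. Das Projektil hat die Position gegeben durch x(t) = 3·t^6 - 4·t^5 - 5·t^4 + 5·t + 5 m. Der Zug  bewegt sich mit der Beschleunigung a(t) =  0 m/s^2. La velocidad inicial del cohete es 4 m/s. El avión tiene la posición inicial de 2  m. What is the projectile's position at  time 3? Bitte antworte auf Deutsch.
Wir haben die Position x(t) = 3·t^6 - 4·t^5 - 5·t^4 + 5·t + 5. Durch Einsetzen von t = 3: x(3) = 830.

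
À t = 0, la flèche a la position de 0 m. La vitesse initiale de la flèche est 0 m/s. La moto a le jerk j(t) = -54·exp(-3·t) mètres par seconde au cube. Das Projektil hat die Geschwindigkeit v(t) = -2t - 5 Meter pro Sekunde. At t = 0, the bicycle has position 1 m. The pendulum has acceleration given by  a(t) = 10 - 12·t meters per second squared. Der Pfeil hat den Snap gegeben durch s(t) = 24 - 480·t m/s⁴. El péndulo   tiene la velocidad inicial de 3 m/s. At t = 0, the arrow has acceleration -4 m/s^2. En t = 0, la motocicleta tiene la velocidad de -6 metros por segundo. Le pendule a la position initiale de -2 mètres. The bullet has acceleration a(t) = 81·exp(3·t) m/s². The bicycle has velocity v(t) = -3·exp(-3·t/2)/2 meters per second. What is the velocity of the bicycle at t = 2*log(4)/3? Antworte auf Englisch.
From the given velocity equation v(t) = -3·exp(-3·t/2)/2, we substitute t = 2*log(4)/3 to get v = -3/8.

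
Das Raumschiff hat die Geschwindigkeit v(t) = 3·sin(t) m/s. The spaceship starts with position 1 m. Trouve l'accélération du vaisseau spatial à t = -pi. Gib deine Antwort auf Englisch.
We must differentiate our velocity equation v(t) = 3·sin(t) 1 time. Differentiating velocity, we get acceleration: a(t) = 3·cos(t). Using a(t) = 3·cos(t) and substituting t = -pi, we find a = -3.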